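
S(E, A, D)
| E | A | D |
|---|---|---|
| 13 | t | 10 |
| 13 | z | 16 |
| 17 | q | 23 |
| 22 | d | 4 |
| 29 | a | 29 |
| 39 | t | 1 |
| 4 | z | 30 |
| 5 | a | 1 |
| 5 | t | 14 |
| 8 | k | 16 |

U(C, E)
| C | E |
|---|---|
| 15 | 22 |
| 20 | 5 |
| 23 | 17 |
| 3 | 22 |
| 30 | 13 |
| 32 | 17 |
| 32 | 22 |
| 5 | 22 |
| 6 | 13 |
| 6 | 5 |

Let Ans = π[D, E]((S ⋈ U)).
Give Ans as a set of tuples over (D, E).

{(1, 5), (10, 13), (14, 5), (16, 13), (23, 17), (4, 22)}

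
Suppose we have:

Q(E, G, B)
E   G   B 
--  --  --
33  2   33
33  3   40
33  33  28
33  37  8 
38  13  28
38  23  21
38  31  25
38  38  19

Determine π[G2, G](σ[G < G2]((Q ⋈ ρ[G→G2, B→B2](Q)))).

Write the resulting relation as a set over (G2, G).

ρ[G→G2, B→B2]: schema becomes (E, G2, B2); tuples unchanged.
Q ⋈ ρ[G→G2, B→B2](Q) (natural join on E): {(33, 2, 33, 2, 33), (33, 2, 33, 3, 40), (33, 2, 33, 33, 28), (33, 2, 33, 37, 8), (33, 3, 40, 2, 33), (33, 3, 40, 3, 40), (33, 3, 40, 33, 28), (33, 3, 40, 37, 8), (33, 33, 28, 2, 33), (33, 33, 28, 3, 40), (33, 33, 28, 33, 28), (33, 33, 28, 37, 8), (33, 37, 8, 2, 33), (33, 37, 8, 3, 40), (33, 37, 8, 33, 28), (33, 37, 8, 37, 8), (38, 13, 28, 13, 28), (38, 13, 28, 23, 21), (38, 13, 28, 31, 25), (38, 13, 28, 38, 19), (38, 23, 21, 13, 28), (38, 23, 21, 23, 21), (38, 23, 21, 31, 25), (38, 23, 21, 38, 19), (38, 31, 25, 13, 28), (38, 31, 25, 23, 21), (38, 31, 25, 31, 25), (38, 31, 25, 38, 19), (38, 38, 19, 13, 28), (38, 38, 19, 23, 21), (38, 38, 19, 31, 25), (38, 38, 19, 38, 19)}
Filtering on G < G2 leaves {(33, 2, 33, 3, 40), (33, 2, 33, 33, 28), (33, 2, 33, 37, 8), (33, 3, 40, 33, 28), (33, 3, 40, 37, 8), (33, 33, 28, 37, 8), (38, 13, 28, 23, 21), (38, 13, 28, 31, 25), (38, 13, 28, 38, 19), (38, 23, 21, 31, 25), (38, 23, 21, 38, 19), (38, 31, 25, 38, 19)}.
π[G2, G]: project onto (G2, G) → {(23, 13), (3, 2), (31, 13), (31, 23), (33, 2), (33, 3), (37, 2), (37, 3), (37, 33), (38, 13), (38, 23), (38, 31)}

{(23, 13), (3, 2), (31, 13), (31, 23), (33, 2), (33, 3), (37, 2), (37, 3), (37, 33), (38, 13), (38, 23), (38, 31)}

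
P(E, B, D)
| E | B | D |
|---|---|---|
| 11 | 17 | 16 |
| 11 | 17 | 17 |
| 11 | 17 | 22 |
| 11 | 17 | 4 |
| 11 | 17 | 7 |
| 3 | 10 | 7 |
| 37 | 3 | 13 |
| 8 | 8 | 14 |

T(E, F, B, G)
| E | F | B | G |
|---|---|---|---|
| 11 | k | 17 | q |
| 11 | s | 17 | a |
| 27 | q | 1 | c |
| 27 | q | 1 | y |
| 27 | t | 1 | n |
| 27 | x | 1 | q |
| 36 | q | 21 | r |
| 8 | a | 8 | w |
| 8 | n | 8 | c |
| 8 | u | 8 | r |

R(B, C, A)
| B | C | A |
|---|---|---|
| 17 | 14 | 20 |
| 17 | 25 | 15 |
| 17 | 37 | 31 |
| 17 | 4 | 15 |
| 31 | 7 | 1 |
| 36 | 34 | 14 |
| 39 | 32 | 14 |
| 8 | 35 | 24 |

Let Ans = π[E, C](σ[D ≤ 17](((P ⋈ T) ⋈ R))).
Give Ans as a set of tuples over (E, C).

{(11, 14), (11, 25), (11, 37), (11, 4), (8, 35)}

Joining P and T on E, B yields {(11, 17, 16, k, q), (11, 17, 16, s, a), (11, 17, 17, k, q), (11, 17, 17, s, a), (11, 17, 22, k, q), (11, 17, 22, s, a), (11, 17, 4, k, q), (11, 17, 4, s, a), (11, 17, 7, k, q), (11, 17, 7, s, a), (8, 8, 14, a, w), (8, 8, 14, n, c), (8, 8, 14, u, r)}.
Joining (P ⋈ T) and R on B yields {(11, 17, 16, k, q, 14, 20), (11, 17, 16, k, q, 25, 15), (11, 17, 16, k, q, 37, 31), (11, 17, 16, k, q, 4, 15), (11, 17, 16, s, a, 14, 20), (11, 17, 16, s, a, 25, 15), (11, 17, 16, s, a, 37, 31), (11, 17, 16, s, a, 4, 15), (11, 17, 17, k, q, 14, 20), (11, 17, 17, k, q, 25, 15), (11, 17, 17, k, q, 37, 31), (11, 17, 17, k, q, 4, 15), (11, 17, 17, s, a, 14, 20), (11, 17, 17, s, a, 25, 15), (11, 17, 17, s, a, 37, 31), (11, 17, 17, s, a, 4, 15), (11, 17, 22, k, q, 14, 20), (11, 17, 22, k, q, 25, 15), (11, 17, 22, k, q, 37, 31), (11, 17, 22, k, q, 4, 15), (11, 17, 22, s, a, 14, 20), (11, 17, 22, s, a, 25, 15), (11, 17, 22, s, a, 37, 31), (11, 17, 22, s, a, 4, 15), (11, 17, 4, k, q, 14, 20), (11, 17, 4, k, q, 25, 15), (11, 17, 4, k, q, 37, 31), (11, 17, 4, k, q, 4, 15), (11, 17, 4, s, a, 14, 20), (11, 17, 4, s, a, 25, 15), (11, 17, 4, s, a, 37, 31), (11, 17, 4, s, a, 4, 15), (11, 17, 7, k, q, 14, 20), (11, 17, 7, k, q, 25, 15), (11, 17, 7, k, q, 37, 31), (11, 17, 7, k, q, 4, 15), (11, 17, 7, s, a, 14, 20), (11, 17, 7, s, a, 25, 15), (11, 17, 7, s, a, 37, 31), (11, 17, 7, s, a, 4, 15), (8, 8, 14, a, w, 35, 24), (8, 8, 14, n, c, 35, 24), (8, 8, 14, u, r, 35, 24)}.
Selection D ≤ 17: {(11, 17, 16, k, q, 14, 20), (11, 17, 16, k, q, 25, 15), (11, 17, 16, k, q, 37, 31), (11, 17, 16, k, q, 4, 15), (11, 17, 16, s, a, 14, 20), (11, 17, 16, s, a, 25, 15), (11, 17, 16, s, a, 37, 31), (11, 17, 16, s, a, 4, 15), (11, 17, 17, k, q, 14, 20), (11, 17, 17, k, q, 25, 15), (11, 17, 17, k, q, 37, 31), (11, 17, 17, k, q, 4, 15), (11, 17, 17, s, a, 14, 20), (11, 17, 17, s, a, 25, 15), (11, 17, 17, s, a, 37, 31), (11, 17, 17, s, a, 4, 15), (11, 17, 4, k, q, 14, 20), (11, 17, 4, k, q, 25, 15), (11, 17, 4, k, q, 37, 31), (11, 17, 4, k, q, 4, 15), (11, 17, 4, s, a, 14, 20), (11, 17, 4, s, a, 25, 15), (11, 17, 4, s, a, 37, 31), (11, 17, 4, s, a, 4, 15), (11, 17, 7, k, q, 14, 20), (11, 17, 7, k, q, 25, 15), (11, 17, 7, k, q, 37, 31), (11, 17, 7, k, q, 4, 15), (11, 17, 7, s, a, 14, 20), (11, 17, 7, s, a, 25, 15), (11, 17, 7, s, a, 37, 31), (11, 17, 7, s, a, 4, 15), (8, 8, 14, a, w, 35, 24), (8, 8, 14, n, c, 35, 24), (8, 8, 14, u, r, 35, 24)}
π_{E, C} gives {(11, 14), (11, 25), (11, 37), (11, 4), (8, 35)} (30 duplicate(s) eliminated).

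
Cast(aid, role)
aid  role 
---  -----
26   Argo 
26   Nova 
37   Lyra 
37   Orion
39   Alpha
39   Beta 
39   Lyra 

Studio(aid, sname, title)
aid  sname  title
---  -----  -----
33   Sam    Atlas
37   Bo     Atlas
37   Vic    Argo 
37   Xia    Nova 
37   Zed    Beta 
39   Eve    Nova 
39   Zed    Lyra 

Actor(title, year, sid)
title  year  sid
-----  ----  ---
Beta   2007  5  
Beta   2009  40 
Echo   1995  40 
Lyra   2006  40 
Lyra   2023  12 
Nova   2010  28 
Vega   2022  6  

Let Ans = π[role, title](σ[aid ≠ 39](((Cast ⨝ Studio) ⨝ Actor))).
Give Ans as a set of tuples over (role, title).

{(Lyra, Beta), (Lyra, Nova), (Orion, Beta), (Orion, Nova)}

Natural join on aid: {(37, Lyra, Bo, Atlas), (37, Lyra, Vic, Argo), (37, Lyra, Xia, Nova), (37, Lyra, Zed, Beta), (37, Orion, Bo, Atlas), (37, Orion, Vic, Argo), (37, Orion, Xia, Nova), (37, Orion, Zed, Beta), (39, Alpha, Eve, Nova), (39, Alpha, Zed, Lyra), (39, Beta, Eve, Nova), (39, Beta, Zed, Lyra), (39, Lyra, Eve, Nova), (39, Lyra, Zed, Lyra)}
Natural join on title: {(37, Lyra, Xia, Nova, 2010, 28), (37, Lyra, Zed, Beta, 2007, 5), (37, Lyra, Zed, Beta, 2009, 40), (37, Orion, Xia, Nova, 2010, 28), (37, Orion, Zed, Beta, 2007, 5), (37, Orion, Zed, Beta, 2009, 40), (39, Alpha, Eve, Nova, 2010, 28), (39, Alpha, Zed, Lyra, 2006, 40), (39, Alpha, Zed, Lyra, 2023, 12), (39, Beta, Eve, Nova, 2010, 28), (39, Beta, Zed, Lyra, 2006, 40), (39, Beta, Zed, Lyra, 2023, 12), (39, Lyra, Eve, Nova, 2010, 28), (39, Lyra, Zed, Lyra, 2006, 40), (39, Lyra, Zed, Lyra, 2023, 12)}
σ[aid ≠ 39]: keep tuples satisfying aid ≠ 39 → {(37, Lyra, Xia, Nova, 2010, 28), (37, Lyra, Zed, Beta, 2007, 5), (37, Lyra, Zed, Beta, 2009, 40), (37, Orion, Xia, Nova, 2010, 28), (37, Orion, Zed, Beta, 2007, 5), (37, Orion, Zed, Beta, 2009, 40)}
π[role, title]: project onto (role, title) (2 duplicate(s) eliminated) → {(Lyra, Beta), (Lyra, Nova), (Orion, Beta), (Orion, Nova)}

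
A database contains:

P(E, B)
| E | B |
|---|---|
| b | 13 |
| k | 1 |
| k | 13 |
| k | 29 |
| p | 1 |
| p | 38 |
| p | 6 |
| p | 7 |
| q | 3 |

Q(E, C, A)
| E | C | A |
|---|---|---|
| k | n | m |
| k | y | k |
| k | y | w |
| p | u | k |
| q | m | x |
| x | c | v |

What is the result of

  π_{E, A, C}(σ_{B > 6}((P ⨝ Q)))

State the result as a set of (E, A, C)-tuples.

P ⋈ Q (natural join on E): {(k, 1, n, m), (k, 1, y, k), (k, 1, y, w), (k, 13, n, m), (k, 13, y, k), (k, 13, y, w), (k, 29, n, m), (k, 29, y, k), (k, 29, y, w), (p, 1, u, k), (p, 38, u, k), (p, 6, u, k), (p, 7, u, k), (q, 3, m, x)}
Selection B > 6: {(k, 13, n, m), (k, 13, y, k), (k, 13, y, w), (k, 29, n, m), (k, 29, y, k), (k, 29, y, w), (p, 38, u, k), (p, 7, u, k)}
π[E, A, C]: project onto (E, A, C) (4 duplicate(s) eliminated) → {(k, k, y), (k, m, n), (k, w, y), (p, k, u)}

{(k, k, y), (k, m, n), (k, w, y), (p, k, u)}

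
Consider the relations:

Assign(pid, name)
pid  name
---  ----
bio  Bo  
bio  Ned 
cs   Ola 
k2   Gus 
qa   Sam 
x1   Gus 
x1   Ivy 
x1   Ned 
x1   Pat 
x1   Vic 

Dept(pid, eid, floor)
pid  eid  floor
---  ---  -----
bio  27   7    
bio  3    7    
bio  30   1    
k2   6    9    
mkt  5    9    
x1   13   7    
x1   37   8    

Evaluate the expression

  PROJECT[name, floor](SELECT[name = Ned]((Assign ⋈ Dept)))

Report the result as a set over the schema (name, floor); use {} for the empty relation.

{(Ned, 1), (Ned, 7), (Ned, 8)}

Natural join on pid: {(bio, Bo, 27, 7), (bio, Bo, 3, 7), (bio, Bo, 30, 1), (bio, Ned, 27, 7), (bio, Ned, 3, 7), (bio, Ned, 30, 1), (k2, Gus, 6, 9), (x1, Gus, 13, 7), (x1, Gus, 37, 8), (x1, Ivy, 13, 7), (x1, Ivy, 37, 8), (x1, Ned, 13, 7), (x1, Ned, 37, 8), (x1, Pat, 13, 7), (x1, Pat, 37, 8), (x1, Vic, 13, 7), (x1, Vic, 37, 8)}
Filtering on name = Ned leaves {(bio, Ned, 27, 7), (bio, Ned, 3, 7), (bio, Ned, 30, 1), (x1, Ned, 13, 7), (x1, Ned, 37, 8)}.
Keep only column(s) name, floor (2 duplicate(s) eliminated): {(Ned, 1), (Ned, 7), (Ned, 8)}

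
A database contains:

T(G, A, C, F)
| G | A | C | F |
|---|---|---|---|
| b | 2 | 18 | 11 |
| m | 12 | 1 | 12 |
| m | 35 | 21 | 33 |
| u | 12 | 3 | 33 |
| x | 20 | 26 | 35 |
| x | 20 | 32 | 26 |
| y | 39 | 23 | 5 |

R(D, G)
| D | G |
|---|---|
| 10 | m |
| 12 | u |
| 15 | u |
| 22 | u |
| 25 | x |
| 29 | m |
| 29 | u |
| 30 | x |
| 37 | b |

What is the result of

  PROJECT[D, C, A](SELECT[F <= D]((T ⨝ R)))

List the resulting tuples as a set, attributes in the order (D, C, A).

Natural join on G: {(b, 2, 18, 11, 37), (m, 12, 1, 12, 10), (m, 12, 1, 12, 29), (m, 35, 21, 33, 10), (m, 35, 21, 33, 29), (u, 12, 3, 33, 12), (u, 12, 3, 33, 15), (u, 12, 3, 33, 22), (u, 12, 3, 33, 29), (x, 20, 26, 35, 25), (x, 20, 26, 35, 30), (x, 20, 32, 26, 25), (x, 20, 32, 26, 30)}
Selection F <= D: {(b, 2, 18, 11, 37), (m, 12, 1, 12, 29), (x, 20, 32, 26, 30)}
Keep only column(s) D, C, A: {(29, 1, 12), (30, 32, 20), (37, 18, 2)}

{(29, 1, 12), (30, 32, 20), (37, 18, 2)}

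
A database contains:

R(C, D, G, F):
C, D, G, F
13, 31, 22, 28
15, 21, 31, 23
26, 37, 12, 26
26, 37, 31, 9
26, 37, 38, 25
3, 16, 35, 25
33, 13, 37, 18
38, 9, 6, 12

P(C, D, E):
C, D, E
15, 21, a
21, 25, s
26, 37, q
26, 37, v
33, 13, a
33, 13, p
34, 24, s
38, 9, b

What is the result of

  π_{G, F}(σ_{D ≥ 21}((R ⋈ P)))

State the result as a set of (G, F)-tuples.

{(12, 26), (31, 23), (31, 9), (38, 25)}

Natural join on C, D: {(15, 21, 31, 23, a), (26, 37, 12, 26, q), (26, 37, 12, 26, v), (26, 37, 31, 9, q), (26, 37, 31, 9, v), (26, 37, 38, 25, q), (26, 37, 38, 25, v), (33, 13, 37, 18, a), (33, 13, 37, 18, p), (38, 9, 6, 12, b)}
σ[D ≥ 21]: keep tuples satisfying D ≥ 21 → {(15, 21, 31, 23, a), (26, 37, 12, 26, q), (26, 37, 12, 26, v), (26, 37, 31, 9, q), (26, 37, 31, 9, v), (26, 37, 38, 25, q), (26, 37, 38, 25, v)}
π[G, F]: project onto (G, F) (3 duplicate(s) eliminated) → {(12, 26), (31, 23), (31, 9), (38, 25)}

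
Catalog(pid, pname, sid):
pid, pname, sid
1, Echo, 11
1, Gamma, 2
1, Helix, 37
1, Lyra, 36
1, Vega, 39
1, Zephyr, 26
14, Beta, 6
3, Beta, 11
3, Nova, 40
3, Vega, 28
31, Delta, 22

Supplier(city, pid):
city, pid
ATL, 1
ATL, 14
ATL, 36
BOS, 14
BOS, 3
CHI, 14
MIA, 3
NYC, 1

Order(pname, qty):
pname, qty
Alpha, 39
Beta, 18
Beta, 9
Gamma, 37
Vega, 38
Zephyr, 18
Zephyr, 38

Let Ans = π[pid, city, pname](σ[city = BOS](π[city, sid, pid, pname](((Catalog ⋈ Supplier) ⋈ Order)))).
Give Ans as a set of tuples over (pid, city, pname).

{(14, BOS, Beta), (3, BOS, Beta), (3, BOS, Vega)}

Joining Catalog and Supplier on pid yields {(1, Echo, 11, ATL), (1, Echo, 11, NYC), (1, Gamma, 2, ATL), (1, Gamma, 2, NYC), (1, Helix, 37, ATL), (1, Helix, 37, NYC), (1, Lyra, 36, ATL), (1, Lyra, 36, NYC), (1, Vega, 39, ATL), (1, Vega, 39, NYC), (1, Zephyr, 26, ATL), (1, Zephyr, 26, NYC), (14, Beta, 6, ATL), (14, Beta, 6, BOS), (14, Beta, 6, CHI), (3, Beta, 11, BOS), (3, Beta, 11, MIA), (3, Nova, 40, BOS), (3, Nova, 40, MIA), (3, Vega, 28, BOS), (3, Vega, 28, MIA)}.
Joining (Catalog ⋈ Supplier) and Order on pname yields {(1, Gamma, 2, ATL, 37), (1, Gamma, 2, NYC, 37), (1, Vega, 39, ATL, 38), (1, Vega, 39, NYC, 38), (1, Zephyr, 26, ATL, 18), (1, Zephyr, 26, ATL, 38), (1, Zephyr, 26, NYC, 18), (1, Zephyr, 26, NYC, 38), (14, Beta, 6, ATL, 18), (14, Beta, 6, ATL, 9), (14, Beta, 6, BOS, 18), (14, Beta, 6, BOS, 9), (14, Beta, 6, CHI, 18), (14, Beta, 6, CHI, 9), (3, Beta, 11, BOS, 18), (3, Beta, 11, BOS, 9), (3, Beta, 11, MIA, 18), (3, Beta, 11, MIA, 9), (3, Vega, 28, BOS, 38), (3, Vega, 28, MIA, 38)}.
π_{city, sid, pid, pname} gives {(ATL, 2, 1, Gamma), (ATL, 26, 1, Zephyr), (ATL, 39, 1, Vega), (ATL, 6, 14, Beta), (BOS, 11, 3, Beta), (BOS, 28, 3, Vega), (BOS, 6, 14, Beta), (CHI, 6, 14, Beta), (MIA, 11, 3, Beta), (MIA, 28, 3, Vega), (NYC, 2, 1, Gamma), (NYC, 26, 1, Zephyr), (NYC, 39, 1, Vega)} (7 duplicate(s) eliminated).
Filtering on city = BOS leaves {(BOS, 11, 3, Beta), (BOS, 28, 3, Vega), (BOS, 6, 14, Beta)}.
π_{pid, city, pname} gives {(14, BOS, Beta), (3, BOS, Beta), (3, BOS, Vega)}.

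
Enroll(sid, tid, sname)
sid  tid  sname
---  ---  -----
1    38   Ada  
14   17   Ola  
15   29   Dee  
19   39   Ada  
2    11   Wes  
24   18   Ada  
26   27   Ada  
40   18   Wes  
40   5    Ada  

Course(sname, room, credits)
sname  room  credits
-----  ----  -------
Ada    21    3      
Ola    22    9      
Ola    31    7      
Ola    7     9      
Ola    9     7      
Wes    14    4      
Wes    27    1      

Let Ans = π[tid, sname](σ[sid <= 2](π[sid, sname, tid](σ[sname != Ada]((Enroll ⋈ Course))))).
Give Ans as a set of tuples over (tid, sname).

{(11, Wes)}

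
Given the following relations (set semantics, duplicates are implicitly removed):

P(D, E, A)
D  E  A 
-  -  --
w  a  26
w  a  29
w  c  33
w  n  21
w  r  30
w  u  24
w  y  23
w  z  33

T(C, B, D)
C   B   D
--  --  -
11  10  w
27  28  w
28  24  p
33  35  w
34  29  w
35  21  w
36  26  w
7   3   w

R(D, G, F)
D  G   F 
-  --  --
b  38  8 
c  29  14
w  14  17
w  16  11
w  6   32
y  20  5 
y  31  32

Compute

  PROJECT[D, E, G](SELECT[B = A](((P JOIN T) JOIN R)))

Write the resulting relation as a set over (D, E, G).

{(w, a, 14), (w, a, 16), (w, a, 6), (w, n, 14), (w, n, 16), (w, n, 6)}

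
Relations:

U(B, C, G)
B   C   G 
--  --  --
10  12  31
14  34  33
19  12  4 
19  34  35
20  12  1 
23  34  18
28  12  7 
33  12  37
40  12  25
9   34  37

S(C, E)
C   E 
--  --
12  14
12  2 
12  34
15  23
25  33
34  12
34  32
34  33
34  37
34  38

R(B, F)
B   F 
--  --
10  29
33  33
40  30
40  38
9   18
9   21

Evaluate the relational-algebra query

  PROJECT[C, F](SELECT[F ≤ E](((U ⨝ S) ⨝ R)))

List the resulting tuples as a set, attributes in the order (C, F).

Joining U and S on C yields {(10, 12, 31, 14), (10, 12, 31, 2), (10, 12, 31, 34), (14, 34, 33, 12), (14, 34, 33, 32), (14, 34, 33, 33), (14, 34, 33, 37), (14, 34, 33, 38), (19, 12, 4, 14), (19, 12, 4, 2), (19, 12, 4, 34), (19, 34, 35, 12), (19, 34, 35, 32), (19, 34, 35, 33), (19, 34, 35, 37), (19, 34, 35, 38), (20, 12, 1, 14), (20, 12, 1, 2), (20, 12, 1, 34), (23, 34, 18, 12), (23, 34, 18, 32), (23, 34, 18, 33), (23, 34, 18, 37), (23, 34, 18, 38), (28, 12, 7, 14), (28, 12, 7, 2), (28, 12, 7, 34), (33, 12, 37, 14), (33, 12, 37, 2), (33, 12, 37, 34), (40, 12, 25, 14), (40, 12, 25, 2), (40, 12, 25, 34), (9, 34, 37, 12), (9, 34, 37, 32), (9, 34, 37, 33), (9, 34, 37, 37), (9, 34, 37, 38)}.
Joining (U ⨝ S) and R on B yields {(10, 12, 31, 14, 29), (10, 12, 31, 2, 29), (10, 12, 31, 34, 29), (33, 12, 37, 14, 33), (33, 12, 37, 2, 33), (33, 12, 37, 34, 33), (40, 12, 25, 14, 30), (40, 12, 25, 14, 38), (40, 12, 25, 2, 30), (40, 12, 25, 2, 38), (40, 12, 25, 34, 30), (40, 12, 25, 34, 38), (9, 34, 37, 12, 18), (9, 34, 37, 12, 21), (9, 34, 37, 32, 18), (9, 34, 37, 32, 21), (9, 34, 37, 33, 18), (9, 34, 37, 33, 21), (9, 34, 37, 37, 18), (9, 34, 37, 37, 21), (9, 34, 37, 38, 18), (9, 34, 37, 38, 21)}.
σ[F ≤ E]: keep tuples satisfying F ≤ E → {(10, 12, 31, 34, 29), (33, 12, 37, 34, 33), (40, 12, 25, 34, 30), (9, 34, 37, 32, 18), (9, 34, 37, 32, 21), (9, 34, 37, 33, 18), (9, 34, 37, 33, 21), (9, 34, 37, 37, 18), (9, 34, 37, 37, 21), (9, 34, 37, 38, 18), (9, 34, 37, 38, 21)}
Keep only column(s) C, F (6 duplicate(s) eliminated): {(12, 29), (12, 30), (12, 33), (34, 18), (34, 21)}

{(12, 29), (12, 30), (12, 33), (34, 18), (34, 21)}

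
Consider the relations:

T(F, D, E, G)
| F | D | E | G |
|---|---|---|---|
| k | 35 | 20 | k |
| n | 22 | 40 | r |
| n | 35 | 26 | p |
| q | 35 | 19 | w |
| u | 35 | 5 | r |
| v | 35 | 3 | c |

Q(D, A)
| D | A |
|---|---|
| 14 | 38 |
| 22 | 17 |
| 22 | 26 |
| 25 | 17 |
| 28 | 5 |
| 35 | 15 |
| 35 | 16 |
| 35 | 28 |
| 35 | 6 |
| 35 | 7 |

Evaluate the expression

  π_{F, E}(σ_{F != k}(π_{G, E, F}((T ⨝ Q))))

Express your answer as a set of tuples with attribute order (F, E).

{(n, 26), (n, 40), (q, 19), (u, 5), (v, 3)}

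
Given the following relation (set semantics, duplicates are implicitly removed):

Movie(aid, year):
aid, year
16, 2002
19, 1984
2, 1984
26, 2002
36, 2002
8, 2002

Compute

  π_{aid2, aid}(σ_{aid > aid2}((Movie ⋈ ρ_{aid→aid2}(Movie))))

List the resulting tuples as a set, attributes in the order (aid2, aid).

ρ[aid→aid2]: schema becomes (aid2, year); tuples unchanged.
Joining Movie and ρ_{aid→aid2}(Movie) on year yields {(16, 2002, 16), (16, 2002, 26), (16, 2002, 36), (16, 2002, 8), (19, 1984, 19), (19, 1984, 2), (2, 1984, 19), (2, 1984, 2), (26, 2002, 16), (26, 2002, 26), (26, 2002, 36), (26, 2002, 8), (36, 2002, 16), (36, 2002, 26), (36, 2002, 36), (36, 2002, 8), (8, 2002, 16), (8, 2002, 26), (8, 2002, 36), (8, 2002, 8)}.
σ[aid > aid2]: keep tuples satisfying aid > aid2 → {(16, 2002, 8), (19, 1984, 2), (26, 2002, 16), (26, 2002, 8), (36, 2002, 16), (36, 2002, 26), (36, 2002, 8)}
π_{aid2, aid} gives {(16, 26), (16, 36), (2, 19), (26, 36), (8, 16), (8, 26), (8, 36)}.

{(16, 26), (16, 36), (2, 19), (26, 36), (8, 16), (8, 26), (8, 36)}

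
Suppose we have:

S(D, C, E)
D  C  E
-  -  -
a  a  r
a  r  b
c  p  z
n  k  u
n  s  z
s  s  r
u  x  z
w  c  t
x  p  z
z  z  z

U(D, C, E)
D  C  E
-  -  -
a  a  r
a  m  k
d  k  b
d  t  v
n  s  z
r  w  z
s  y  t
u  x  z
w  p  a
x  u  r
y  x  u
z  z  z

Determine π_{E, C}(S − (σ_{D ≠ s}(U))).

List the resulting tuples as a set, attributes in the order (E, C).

{(b, r), (r, s), (t, c), (u, k), (z, p)}

Selection D ≠ s: {(a, a, r), (a, m, k), (d, k, b), (d, t, v), (n, s, z), (r, w, z), (u, x, z), (w, p, a), (x, u, r), (y, x, u), (z, z, z)}
Difference: {(a, a, r), (a, r, b), (c, p, z), (n, k, u), (n, s, z), (s, s, r), (u, x, z), (w, c, t), (x, p, z), (z, z, z)} with {(a, a, r), (a, m, k), (d, k, b), (d, t, v), (n, s, z), (r, w, z), (u, x, z), (w, p, a), (x, u, r), (y, x, u), (z, z, z)} → {(a, r, b), (c, p, z), (n, k, u), (s, s, r), (w, c, t), (x, p, z)}
Projecting to E, C (1 duplicate(s) eliminated): {(b, r), (r, s), (t, c), (u, k), (z, p)}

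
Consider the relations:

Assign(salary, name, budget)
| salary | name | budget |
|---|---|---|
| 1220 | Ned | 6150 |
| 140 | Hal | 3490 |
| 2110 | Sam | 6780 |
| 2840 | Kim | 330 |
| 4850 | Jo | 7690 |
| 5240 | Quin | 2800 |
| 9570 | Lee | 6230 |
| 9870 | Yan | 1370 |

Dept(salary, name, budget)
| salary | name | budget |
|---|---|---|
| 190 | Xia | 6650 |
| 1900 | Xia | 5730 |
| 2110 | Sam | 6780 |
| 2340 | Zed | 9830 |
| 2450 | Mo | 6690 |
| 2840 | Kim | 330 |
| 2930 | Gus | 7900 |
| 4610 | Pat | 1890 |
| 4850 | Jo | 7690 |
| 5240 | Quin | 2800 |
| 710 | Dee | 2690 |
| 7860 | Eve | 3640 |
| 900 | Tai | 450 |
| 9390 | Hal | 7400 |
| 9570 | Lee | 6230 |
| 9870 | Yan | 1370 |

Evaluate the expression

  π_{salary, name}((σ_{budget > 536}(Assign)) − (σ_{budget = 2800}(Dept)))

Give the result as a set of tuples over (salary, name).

Selection budget > 536: {(1220, Ned, 6150), (140, Hal, 3490), (2110, Sam, 6780), (4850, Jo, 7690), (5240, Quin, 2800), (9570, Lee, 6230), (9870, Yan, 1370)}
Selection budget = 2800: {(5240, Quin, 2800)}
Taking the difference: {(1220, Ned, 6150), (140, Hal, 3490), (2110, Sam, 6780), (4850, Jo, 7690), (9570, Lee, 6230), (9870, Yan, 1370)}
Projecting to salary, name: {(1220, Ned), (140, Hal), (2110, Sam), (4850, Jo), (9570, Lee), (9870, Yan)}

{(1220, Ned), (140, Hal), (2110, Sam), (4850, Jo), (9570, Lee), (9870, Yan)}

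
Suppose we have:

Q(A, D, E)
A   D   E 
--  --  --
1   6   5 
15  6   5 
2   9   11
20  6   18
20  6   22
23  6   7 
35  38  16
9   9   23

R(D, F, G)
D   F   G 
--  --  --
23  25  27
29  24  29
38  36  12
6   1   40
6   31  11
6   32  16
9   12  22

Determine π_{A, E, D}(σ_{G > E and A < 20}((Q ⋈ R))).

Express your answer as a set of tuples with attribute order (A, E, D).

Q ⋈ R (natural join on D): {(1, 6, 5, 1, 40), (1, 6, 5, 31, 11), (1, 6, 5, 32, 16), (15, 6, 5, 1, 40), (15, 6, 5, 31, 11), (15, 6, 5, 32, 16), (2, 9, 11, 12, 22), (20, 6, 18, 1, 40), (20, 6, 18, 31, 11), (20, 6, 18, 32, 16), (20, 6, 22, 1, 40), (20, 6, 22, 31, 11), (20, 6, 22, 32, 16), (23, 6, 7, 1, 40), (23, 6, 7, 31, 11), (23, 6, 7, 32, 16), (35, 38, 16, 36, 12), (9, 9, 23, 12, 22)}
Apply σ_{G > E and A < 20}; surviving tuples: {(1, 6, 5, 1, 40), (1, 6, 5, 31, 11), (1, 6, 5, 32, 16), (15, 6, 5, 1, 40), (15, 6, 5, 31, 11), (15, 6, 5, 32, 16), (2, 9, 11, 12, 22)}
Keep only column(s) A, E, D (4 duplicate(s) eliminated): {(1, 5, 6), (15, 5, 6), (2, 11, 9)}

{(1, 5, 6), (15, 5, 6), (2, 11, 9)}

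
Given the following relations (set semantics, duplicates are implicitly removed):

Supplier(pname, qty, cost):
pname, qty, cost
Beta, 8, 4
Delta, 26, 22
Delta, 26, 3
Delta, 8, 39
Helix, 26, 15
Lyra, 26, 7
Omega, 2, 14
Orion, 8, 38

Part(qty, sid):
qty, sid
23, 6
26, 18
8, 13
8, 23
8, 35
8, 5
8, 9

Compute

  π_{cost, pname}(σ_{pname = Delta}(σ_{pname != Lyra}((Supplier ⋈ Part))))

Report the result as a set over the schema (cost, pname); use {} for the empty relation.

{(22, Delta), (3, Delta), (39, Delta)}

Supplier ⋈ Part (natural join on qty): {(Beta, 8, 4, 13), (Beta, 8, 4, 23), (Beta, 8, 4, 35), (Beta, 8, 4, 5), (Beta, 8, 4, 9), (Delta, 26, 22, 18), (Delta, 26, 3, 18), (Delta, 8, 39, 13), (Delta, 8, 39, 23), (Delta, 8, 39, 35), (Delta, 8, 39, 5), (Delta, 8, 39, 9), (Helix, 26, 15, 18), (Lyra, 26, 7, 18), (Orion, 8, 38, 13), (Orion, 8, 38, 23), (Orion, 8, 38, 35), (Orion, 8, 38, 5), (Orion, 8, 38, 9)}
Selection pname != Lyra: {(Beta, 8, 4, 13), (Beta, 8, 4, 23), (Beta, 8, 4, 35), (Beta, 8, 4, 5), (Beta, 8, 4, 9), (Delta, 26, 22, 18), (Delta, 26, 3, 18), (Delta, 8, 39, 13), (Delta, 8, 39, 23), (Delta, 8, 39, 35), (Delta, 8, 39, 5), (Delta, 8, 39, 9), (Helix, 26, 15, 18), (Orion, 8, 38, 13), (Orion, 8, 38, 23), (Orion, 8, 38, 35), (Orion, 8, 38, 5), (Orion, 8, 38, 9)}
Selection pname = Delta: {(Delta, 26, 22, 18), (Delta, 26, 3, 18), (Delta, 8, 39, 13), (Delta, 8, 39, 23), (Delta, 8, 39, 35), (Delta, 8, 39, 5), (Delta, 8, 39, 9)}
π[cost, pname]: project onto (cost, pname) (4 duplicate(s) eliminated) → {(22, Delta), (3, Delta), (39, Delta)}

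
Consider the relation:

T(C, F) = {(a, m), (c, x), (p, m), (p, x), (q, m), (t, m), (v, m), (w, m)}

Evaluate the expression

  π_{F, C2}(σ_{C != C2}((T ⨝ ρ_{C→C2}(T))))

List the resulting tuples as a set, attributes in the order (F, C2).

ρ[C→C2]: schema becomes (C2, F); tuples unchanged.
Joining T and ρ_{C→C2}(T) on F yields {(a, m, a), (a, m, p), (a, m, q), (a, m, t), (a, m, v), (a, m, w), (c, x, c), (c, x, p), (p, m, a), (p, m, p), (p, m, q), (p, m, t), (p, m, v), (p, m, w), (p, x, c), (p, x, p), (q, m, a), (q, m, p), (q, m, q), (q, m, t), (q, m, v), (q, m, w), (t, m, a), (t, m, p), (t, m, q), (t, m, t), (t, m, v), (t, m, w), (v, m, a), (v, m, p), (v, m, q), (v, m, t), (v, m, v), (v, m, w), (w, m, a), (w, m, p), (w, m, q), (w, m, t), (w, m, v), (w, m, w)}.
σ[C != C2]: keep tuples satisfying C != C2 → {(a, m, p), (a, m, q), (a, m, t), (a, m, v), (a, m, w), (c, x, p), (p, m, a), (p, m, q), (p, m, t), (p, m, v), (p, m, w), (p, x, c), (q, m, a), (q, m, p), (q, m, t), (q, m, v), (q, m, w), (t, m, a), (t, m, p), (t, m, q), (t, m, v), (t, m, w), (v, m, a), (v, m, p), (v, m, q), (v, m, t), (v, m, w), (w, m, a), (w, m, p), (w, m, q), (w, m, t), (w, m, v)}
π[F, C2]: project onto (F, C2) (24 duplicate(s) eliminated) → {(m, a), (m, p), (m, q), (m, t), (m, v), (m, w), (x, c), (x, p)}

{(m, a), (m, p), (m, q), (m, t), (m, v), (m, w), (x, c), (x, p)}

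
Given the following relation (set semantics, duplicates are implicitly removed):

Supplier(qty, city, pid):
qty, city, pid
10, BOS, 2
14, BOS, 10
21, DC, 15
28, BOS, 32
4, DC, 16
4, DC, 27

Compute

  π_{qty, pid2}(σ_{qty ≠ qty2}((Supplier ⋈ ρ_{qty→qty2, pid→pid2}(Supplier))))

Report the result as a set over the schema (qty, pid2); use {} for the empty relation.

ρ[qty→qty2, pid→pid2]: schema becomes (qty2, city, pid2); tuples unchanged.
Supplier ⋈ ρ_{qty→qty2, pid→pid2}(Supplier) (natural join on city): {(10, BOS, 2, 10, 2), (10, BOS, 2, 14, 10), (10, BOS, 2, 28, 32), (14, BOS, 10, 10, 2), (14, BOS, 10, 14, 10), (14, BOS, 10, 28, 32), (21, DC, 15, 21, 15), (21, DC, 15, 4, 16), (21, DC, 15, 4, 27), (28, BOS, 32, 10, 2), (28, BOS, 32, 14, 10), (28, BOS, 32, 28, 32), (4, DC, 16, 21, 15), (4, DC, 16, 4, 16), (4, DC, 16, 4, 27), (4, DC, 27, 21, 15), (4, DC, 27, 4, 16), (4, DC, 27, 4, 27)}
Filtering on qty ≠ qty2 leaves {(10, BOS, 2, 14, 10), (10, BOS, 2, 28, 32), (14, BOS, 10, 10, 2), (14, BOS, 10, 28, 32), (21, DC, 15, 4, 16), (21, DC, 15, 4, 27), (28, BOS, 32, 10, 2), (28, BOS, 32, 14, 10), (4, DC, 16, 21, 15), (4, DC, 27, 21, 15)}.
Projecting to qty, pid2 (1 duplicate(s) eliminated): {(10, 10), (10, 32), (14, 2), (14, 32), (21, 16), (21, 27), (28, 10), (28, 2), (4, 15)}

{(10, 10), (10, 32), (14, 2), (14, 32), (21, 16), (21, 27), (28, 10), (28, 2), (4, 15)}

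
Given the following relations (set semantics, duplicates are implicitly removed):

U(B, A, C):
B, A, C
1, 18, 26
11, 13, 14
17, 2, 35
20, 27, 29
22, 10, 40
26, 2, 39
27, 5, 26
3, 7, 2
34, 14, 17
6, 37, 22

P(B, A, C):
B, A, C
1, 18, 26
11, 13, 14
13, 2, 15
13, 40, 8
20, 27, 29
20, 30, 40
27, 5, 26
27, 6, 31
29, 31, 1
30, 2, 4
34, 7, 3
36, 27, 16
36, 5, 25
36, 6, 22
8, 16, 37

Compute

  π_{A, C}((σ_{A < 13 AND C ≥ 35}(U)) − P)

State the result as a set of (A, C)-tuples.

{(10, 40), (2, 35), (2, 39)}

Selection A < 13 AND C ≥ 35: {(17, 2, 35), (22, 10, 40), (26, 2, 39)}
Set difference of the two operands is {(17, 2, 35), (22, 10, 40), (26, 2, 39)}.
Projecting to A, C: {(10, 40), (2, 35), (2, 39)}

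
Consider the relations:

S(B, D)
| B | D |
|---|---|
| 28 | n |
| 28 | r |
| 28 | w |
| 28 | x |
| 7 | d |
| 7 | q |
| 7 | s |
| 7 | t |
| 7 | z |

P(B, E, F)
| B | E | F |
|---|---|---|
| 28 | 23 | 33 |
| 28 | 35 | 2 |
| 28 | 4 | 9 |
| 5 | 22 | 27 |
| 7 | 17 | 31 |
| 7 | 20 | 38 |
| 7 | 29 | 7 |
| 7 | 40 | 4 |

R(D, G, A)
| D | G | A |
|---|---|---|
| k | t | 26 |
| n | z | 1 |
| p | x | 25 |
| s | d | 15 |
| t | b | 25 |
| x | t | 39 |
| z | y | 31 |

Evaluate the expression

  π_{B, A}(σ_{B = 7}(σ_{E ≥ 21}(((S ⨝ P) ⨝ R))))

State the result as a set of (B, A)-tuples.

{(7, 15), (7, 25), (7, 31)}

S ⋈ P (natural join on B): {(28, n, 23, 33), (28, n, 35, 2), (28, n, 4, 9), (28, r, 23, 33), (28, r, 35, 2), (28, r, 4, 9), (28, w, 23, 33), (28, w, 35, 2), (28, w, 4, 9), (28, x, 23, 33), (28, x, 35, 2), (28, x, 4, 9), (7, d, 17, 31), (7, d, 20, 38), (7, d, 29, 7), (7, d, 40, 4), (7, q, 17, 31), (7, q, 20, 38), (7, q, 29, 7), (7, q, 40, 4), (7, s, 17, 31), (7, s, 20, 38), (7, s, 29, 7), (7, s, 40, 4), (7, t, 17, 31), (7, t, 20, 38), (7, t, 29, 7), (7, t, 40, 4), (7, z, 17, 31), (7, z, 20, 38), (7, z, 29, 7), (7, z, 40, 4)}
(S ⨝ P) ⋈ R (natural join on D): {(28, n, 23, 33, z, 1), (28, n, 35, 2, z, 1), (28, n, 4, 9, z, 1), (28, x, 23, 33, t, 39), (28, x, 35, 2, t, 39), (28, x, 4, 9, t, 39), (7, s, 17, 31, d, 15), (7, s, 20, 38, d, 15), (7, s, 29, 7, d, 15), (7, s, 40, 4, d, 15), (7, t, 17, 31, b, 25), (7, t, 20, 38, b, 25), (7, t, 29, 7, b, 25), (7, t, 40, 4, b, 25), (7, z, 17, 31, y, 31), (7, z, 20, 38, y, 31), (7, z, 29, 7, y, 31), (7, z, 40, 4, y, 31)}
Selection E ≥ 21: {(28, n, 23, 33, z, 1), (28, n, 35, 2, z, 1), (28, x, 23, 33, t, 39), (28, x, 35, 2, t, 39), (7, s, 29, 7, d, 15), (7, s, 40, 4, d, 15), (7, t, 29, 7, b, 25), (7, t, 40, 4, b, 25), (7, z, 29, 7, y, 31), (7, z, 40, 4, y, 31)}
Selection B = 7: {(7, s, 29, 7, d, 15), (7, s, 40, 4, d, 15), (7, t, 29, 7, b, 25), (7, t, 40, 4, b, 25), (7, z, 29, 7, y, 31), (7, z, 40, 4, y, 31)}
π[B, A]: project onto (B, A) (3 duplicate(s) eliminated) → {(7, 15), (7, 25), (7, 31)}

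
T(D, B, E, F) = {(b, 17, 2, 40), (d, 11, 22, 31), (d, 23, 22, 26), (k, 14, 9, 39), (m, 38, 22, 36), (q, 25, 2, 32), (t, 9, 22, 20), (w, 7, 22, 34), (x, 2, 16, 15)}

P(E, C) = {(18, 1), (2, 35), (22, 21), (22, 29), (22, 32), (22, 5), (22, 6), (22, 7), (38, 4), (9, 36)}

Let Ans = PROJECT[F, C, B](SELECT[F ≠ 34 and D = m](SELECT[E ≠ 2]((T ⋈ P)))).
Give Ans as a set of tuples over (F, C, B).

Joining T and P on E yields {(b, 17, 2, 40, 35), (d, 11, 22, 31, 21), (d, 11, 22, 31, 29), (d, 11, 22, 31, 32), (d, 11, 22, 31, 5), (d, 11, 22, 31, 6), (d, 11, 22, 31, 7), (d, 23, 22, 26, 21), (d, 23, 22, 26, 29), (d, 23, 22, 26, 32), (d, 23, 22, 26, 5), (d, 23, 22, 26, 6), (d, 23, 22, 26, 7), (k, 14, 9, 39, 36), (m, 38, 22, 36, 21), (m, 38, 22, 36, 29), (m, 38, 22, 36, 32), (m, 38, 22, 36, 5), (m, 38, 22, 36, 6), (m, 38, 22, 36, 7), (q, 25, 2, 32, 35), (t, 9, 22, 20, 21), (t, 9, 22, 20, 29), (t, 9, 22, 20, 32), (t, 9, 22, 20, 5), (t, 9, 22, 20, 6), (t, 9, 22, 20, 7), (w, 7, 22, 34, 21), (w, 7, 22, 34, 29), (w, 7, 22, 34, 32), (w, 7, 22, 34, 5), (w, 7, 22, 34, 6), (w, 7, 22, 34, 7)}.
Apply σ_{E ≠ 2}; surviving tuples: {(d, 11, 22, 31, 21), (d, 11, 22, 31, 29), (d, 11, 22, 31, 32), (d, 11, 22, 31, 5), (d, 11, 22, 31, 6), (d, 11, 22, 31, 7), (d, 23, 22, 26, 21), (d, 23, 22, 26, 29), (d, 23, 22, 26, 32), (d, 23, 22, 26, 5), (d, 23, 22, 26, 6), (d, 23, 22, 26, 7), (k, 14, 9, 39, 36), (m, 38, 22, 36, 21), (m, 38, 22, 36, 29), (m, 38, 22, 36, 32), (m, 38, 22, 36, 5), (m, 38, 22, 36, 6), (m, 38, 22, 36, 7), (t, 9, 22, 20, 21), (t, 9, 22, 20, 29), (t, 9, 22, 20, 32), (t, 9, 22, 20, 5), (t, 9, 22, 20, 6), (t, 9, 22, 20, 7), (w, 7, 22, 34, 21), (w, 7, 22, 34, 29), (w, 7, 22, 34, 32), (w, 7, 22, 34, 5), (w, 7, 22, 34, 6), (w, 7, 22, 34, 7)}
Apply σ_{F ≠ 34 and D = m}; surviving tuples: {(m, 38, 22, 36, 21), (m, 38, 22, 36, 29), (m, 38, 22, 36, 32), (m, 38, 22, 36, 5), (m, 38, 22, 36, 6), (m, 38, 22, 36, 7)}
π[F, C, B]: project onto (F, C, B) → {(36, 21, 38), (36, 29, 38), (36, 32, 38), (36, 5, 38), (36, 6, 38), (36, 7, 38)}

{(36, 21, 38), (36, 29, 38), (36, 32, 38), (36, 5, 38), (36, 6, 38), (36, 7, 38)}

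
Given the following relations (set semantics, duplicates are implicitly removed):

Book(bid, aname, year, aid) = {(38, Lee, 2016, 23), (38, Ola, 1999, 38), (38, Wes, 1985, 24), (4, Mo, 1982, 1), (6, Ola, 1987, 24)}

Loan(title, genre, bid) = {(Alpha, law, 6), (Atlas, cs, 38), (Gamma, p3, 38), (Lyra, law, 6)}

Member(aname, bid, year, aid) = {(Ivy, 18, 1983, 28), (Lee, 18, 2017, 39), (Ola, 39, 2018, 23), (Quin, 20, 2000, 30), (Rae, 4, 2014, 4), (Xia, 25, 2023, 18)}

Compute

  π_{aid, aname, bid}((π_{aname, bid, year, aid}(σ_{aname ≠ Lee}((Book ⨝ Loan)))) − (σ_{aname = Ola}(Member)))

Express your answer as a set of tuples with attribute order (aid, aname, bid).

Book ⋈ Loan (natural join on bid): {(38, Lee, 2016, 23, Atlas, cs), (38, Lee, 2016, 23, Gamma, p3), (38, Ola, 1999, 38, Atlas, cs), (38, Ola, 1999, 38, Gamma, p3), (38, Wes, 1985, 24, Atlas, cs), (38, Wes, 1985, 24, Gamma, p3), (6, Ola, 1987, 24, Alpha, law), (6, Ola, 1987, 24, Lyra, law)}
Apply σ_{aname ≠ Lee}; surviving tuples: {(38, Ola, 1999, 38, Atlas, cs), (38, Ola, 1999, 38, Gamma, p3), (38, Wes, 1985, 24, Atlas, cs), (38, Wes, 1985, 24, Gamma, p3), (6, Ola, 1987, 24, Alpha, law), (6, Ola, 1987, 24, Lyra, law)}
π[aname, bid, year, aid]: project onto (aname, bid, year, aid) (3 duplicate(s) eliminated) → {(Ola, 38, 1999, 38), (Ola, 6, 1987, 24), (Wes, 38, 1985, 24)}
Apply σ_{aname = Ola}; surviving tuples: {(Ola, 39, 2018, 23)}
Difference: {(Ola, 38, 1999, 38), (Ola, 6, 1987, 24), (Wes, 38, 1985, 24)} with {(Ola, 39, 2018, 23)} → {(Ola, 38, 1999, 38), (Ola, 6, 1987, 24), (Wes, 38, 1985, 24)}
π[aid, aname, bid]: project onto (aid, aname, bid) → {(24, Ola, 6), (24, Wes, 38), (38, Ola, 38)}

{(24, Ola, 6), (24, Wes, 38), (38, Ola, 38)}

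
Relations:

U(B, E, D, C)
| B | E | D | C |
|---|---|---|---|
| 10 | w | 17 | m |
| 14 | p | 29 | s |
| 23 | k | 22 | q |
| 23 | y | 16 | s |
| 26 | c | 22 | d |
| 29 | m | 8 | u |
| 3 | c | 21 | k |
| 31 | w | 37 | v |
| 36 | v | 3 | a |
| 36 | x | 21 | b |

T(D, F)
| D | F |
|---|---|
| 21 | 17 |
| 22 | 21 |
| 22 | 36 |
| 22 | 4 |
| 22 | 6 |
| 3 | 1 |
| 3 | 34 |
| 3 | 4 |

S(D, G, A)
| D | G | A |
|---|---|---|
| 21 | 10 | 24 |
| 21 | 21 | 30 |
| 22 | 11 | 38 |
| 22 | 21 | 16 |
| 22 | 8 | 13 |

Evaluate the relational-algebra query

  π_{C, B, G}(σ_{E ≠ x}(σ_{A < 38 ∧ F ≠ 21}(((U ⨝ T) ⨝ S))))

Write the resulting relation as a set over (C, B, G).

Natural join on D: {(23, k, 22, q, 21), (23, k, 22, q, 36), (23, k, 22, q, 4), (23, k, 22, q, 6), (26, c, 22, d, 21), (26, c, 22, d, 36), (26, c, 22, d, 4), (26, c, 22, d, 6), (3, c, 21, k, 17), (36, v, 3, a, 1), (36, v, 3, a, 34), (36, v, 3, a, 4), (36, x, 21, b, 17)}
Natural join on D: {(23, k, 22, q, 21, 11, 38), (23, k, 22, q, 21, 21, 16), (23, k, 22, q, 21, 8, 13), (23, k, 22, q, 36, 11, 38), (23, k, 22, q, 36, 21, 16), (23, k, 22, q, 36, 8, 13), (23, k, 22, q, 4, 11, 38), (23, k, 22, q, 4, 21, 16), (23, k, 22, q, 4, 8, 13), (23, k, 22, q, 6, 11, 38), (23, k, 22, q, 6, 21, 16), (23, k, 22, q, 6, 8, 13), (26, c, 22, d, 21, 11, 38), (26, c, 22, d, 21, 21, 16), (26, c, 22, d, 21, 8, 13), (26, c, 22, d, 36, 11, 38), (26, c, 22, d, 36, 21, 16), (26, c, 22, d, 36, 8, 13), (26, c, 22, d, 4, 11, 38), (26, c, 22, d, 4, 21, 16), (26, c, 22, d, 4, 8, 13), (26, c, 22, d, 6, 11, 38), (26, c, 22, d, 6, 21, 16), (26, c, 22, d, 6, 8, 13), (3, c, 21, k, 17, 10, 24), (3, c, 21, k, 17, 21, 30), (36, x, 21, b, 17, 10, 24), (36, x, 21, b, 17, 21, 30)}
Filtering on A < 38 ∧ F ≠ 21 leaves {(23, k, 22, q, 36, 21, 16), (23, k, 22, q, 36, 8, 13), (23, k, 22, q, 4, 21, 16), (23, k, 22, q, 4, 8, 13), (23, k, 22, q, 6, 21, 16), (23, k, 22, q, 6, 8, 13), (26, c, 22, d, 36, 21, 16), (26, c, 22, d, 36, 8, 13), (26, c, 22, d, 4, 21, 16), (26, c, 22, d, 4, 8, 13), (26, c, 22, d, 6, 21, 16), (26, c, 22, d, 6, 8, 13), (3, c, 21, k, 17, 10, 24), (3, c, 21, k, 17, 21, 30), (36, x, 21, b, 17, 10, 24), (36, x, 21, b, 17, 21, 30)}.
Filtering on E ≠ x leaves {(23, k, 22, q, 36, 21, 16), (23, k, 22, q, 36, 8, 13), (23, k, 22, q, 4, 21, 16), (23, k, 22, q, 4, 8, 13), (23, k, 22, q, 6, 21, 16), (23, k, 22, q, 6, 8, 13), (26, c, 22, d, 36, 21, 16), (26, c, 22, d, 36, 8, 13), (26, c, 22, d, 4, 21, 16), (26, c, 22, d, 4, 8, 13), (26, c, 22, d, 6, 21, 16), (26, c, 22, d, 6, 8, 13), (3, c, 21, k, 17, 10, 24), (3, c, 21, k, 17, 21, 30)}.
π[C, B, G]: project onto (C, B, G) (8 duplicate(s) eliminated) → {(d, 26, 21), (d, 26, 8), (k, 3, 10), (k, 3, 21), (q, 23, 21), (q, 23, 8)}

{(d, 26, 21), (d, 26, 8), (k, 3, 10), (k, 3, 21), (q, 23, 21), (q, 23, 8)}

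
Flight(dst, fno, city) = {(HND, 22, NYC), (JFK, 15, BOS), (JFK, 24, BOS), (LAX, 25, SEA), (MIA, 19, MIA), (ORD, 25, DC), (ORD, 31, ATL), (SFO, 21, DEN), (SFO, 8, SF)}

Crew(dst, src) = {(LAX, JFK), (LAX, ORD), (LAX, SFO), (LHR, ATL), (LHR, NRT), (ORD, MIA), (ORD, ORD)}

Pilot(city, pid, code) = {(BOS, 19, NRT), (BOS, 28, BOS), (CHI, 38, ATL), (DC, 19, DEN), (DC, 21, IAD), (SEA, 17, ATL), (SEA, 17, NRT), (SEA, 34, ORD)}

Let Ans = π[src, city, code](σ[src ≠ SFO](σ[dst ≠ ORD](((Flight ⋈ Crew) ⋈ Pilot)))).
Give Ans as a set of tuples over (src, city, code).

{(JFK, SEA, ATL), (JFK, SEA, NRT), (JFK, SEA, ORD), (ORD, SEA, ATL), (ORD, SEA, NRT), (ORD, SEA, ORD)}

Joining Flight and Crew on dst yields {(LAX, 25, SEA, JFK), (LAX, 25, SEA, ORD), (LAX, 25, SEA, SFO), (ORD, 25, DC, MIA), (ORD, 25, DC, ORD), (ORD, 31, ATL, MIA), (ORD, 31, ATL, ORD)}.
Joining (Flight ⋈ Crew) and Pilot on city yields {(LAX, 25, SEA, JFK, 17, ATL), (LAX, 25, SEA, JFK, 17, NRT), (LAX, 25, SEA, JFK, 34, ORD), (LAX, 25, SEA, ORD, 17, ATL), (LAX, 25, SEA, ORD, 17, NRT), (LAX, 25, SEA, ORD, 34, ORD), (LAX, 25, SEA, SFO, 17, ATL), (LAX, 25, SEA, SFO, 17, NRT), (LAX, 25, SEA, SFO, 34, ORD), (ORD, 25, DC, MIA, 19, DEN), (ORD, 25, DC, MIA, 21, IAD), (ORD, 25, DC, ORD, 19, DEN), (ORD, 25, DC, ORD, 21, IAD)}.
σ[dst ≠ ORD]: keep tuples satisfying dst ≠ ORD → {(LAX, 25, SEA, JFK, 17, ATL), (LAX, 25, SEA, JFK, 17, NRT), (LAX, 25, SEA, JFK, 34, ORD), (LAX, 25, SEA, ORD, 17, ATL), (LAX, 25, SEA, ORD, 17, NRT), (LAX, 25, SEA, ORD, 34, ORD), (LAX, 25, SEA, SFO, 17, ATL), (LAX, 25, SEA, SFO, 17, NRT), (LAX, 25, SEA, SFO, 34, ORD)}
σ[src ≠ SFO]: keep tuples satisfying src ≠ SFO → {(LAX, 25, SEA, JFK, 17, ATL), (LAX, 25, SEA, JFK, 17, NRT), (LAX, 25, SEA, JFK, 34, ORD), (LAX, 25, SEA, ORD, 17, ATL), (LAX, 25, SEA, ORD, 17, NRT), (LAX, 25, SEA, ORD, 34, ORD)}
π_{src, city, code} gives {(JFK, SEA, ATL), (JFK, SEA, NRT), (JFK, SEA, ORD), (ORD, SEA, ATL), (ORD, SEA, NRT), (ORD, SEA, ORD)}.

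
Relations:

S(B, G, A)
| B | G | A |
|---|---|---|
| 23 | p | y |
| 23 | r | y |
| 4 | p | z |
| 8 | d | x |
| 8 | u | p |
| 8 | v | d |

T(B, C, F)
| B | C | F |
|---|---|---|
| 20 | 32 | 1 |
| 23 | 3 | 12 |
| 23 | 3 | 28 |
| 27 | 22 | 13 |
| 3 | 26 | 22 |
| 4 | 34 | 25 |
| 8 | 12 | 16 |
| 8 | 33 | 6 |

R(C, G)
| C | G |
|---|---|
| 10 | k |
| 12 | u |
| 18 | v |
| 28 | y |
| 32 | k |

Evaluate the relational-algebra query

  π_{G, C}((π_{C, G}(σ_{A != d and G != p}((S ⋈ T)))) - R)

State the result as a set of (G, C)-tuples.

Natural join on B: {(23, p, y, 3, 12), (23, p, y, 3, 28), (23, r, y, 3, 12), (23, r, y, 3, 28), (4, p, z, 34, 25), (8, d, x, 12, 16), (8, d, x, 33, 6), (8, u, p, 12, 16), (8, u, p, 33, 6), (8, v, d, 12, 16), (8, v, d, 33, 6)}
σ[A != d and G != p]: keep tuples satisfying A != d and G != p → {(23, r, y, 3, 12), (23, r, y, 3, 28), (8, d, x, 12, 16), (8, d, x, 33, 6), (8, u, p, 12, 16), (8, u, p, 33, 6)}
π[C, G]: project onto (C, G) (1 duplicate(s) eliminated) → {(12, d), (12, u), (3, r), (33, d), (33, u)}
Set difference of the two operands is {(12, d), (3, r), (33, d), (33, u)}.
π[G, C]: project onto (G, C) → {(d, 12), (d, 33), (r, 3), (u, 33)}

{(d, 12), (d, 33), (r, 3), (u, 33)}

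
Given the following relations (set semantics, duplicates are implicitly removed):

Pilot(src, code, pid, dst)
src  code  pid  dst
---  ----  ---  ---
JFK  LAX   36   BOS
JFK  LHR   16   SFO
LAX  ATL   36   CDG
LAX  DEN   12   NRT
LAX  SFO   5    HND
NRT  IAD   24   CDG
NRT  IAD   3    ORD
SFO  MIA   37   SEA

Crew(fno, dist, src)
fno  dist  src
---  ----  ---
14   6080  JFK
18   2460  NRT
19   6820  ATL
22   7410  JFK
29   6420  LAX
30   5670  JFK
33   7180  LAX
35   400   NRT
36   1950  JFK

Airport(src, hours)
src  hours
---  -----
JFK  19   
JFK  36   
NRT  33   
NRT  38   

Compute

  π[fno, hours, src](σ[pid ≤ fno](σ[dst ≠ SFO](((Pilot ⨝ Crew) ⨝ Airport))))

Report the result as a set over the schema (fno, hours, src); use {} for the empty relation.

{(18, 33, NRT), (18, 38, NRT), (35, 33, NRT), (35, 38, NRT), (36, 19, JFK), (36, 36, JFK)}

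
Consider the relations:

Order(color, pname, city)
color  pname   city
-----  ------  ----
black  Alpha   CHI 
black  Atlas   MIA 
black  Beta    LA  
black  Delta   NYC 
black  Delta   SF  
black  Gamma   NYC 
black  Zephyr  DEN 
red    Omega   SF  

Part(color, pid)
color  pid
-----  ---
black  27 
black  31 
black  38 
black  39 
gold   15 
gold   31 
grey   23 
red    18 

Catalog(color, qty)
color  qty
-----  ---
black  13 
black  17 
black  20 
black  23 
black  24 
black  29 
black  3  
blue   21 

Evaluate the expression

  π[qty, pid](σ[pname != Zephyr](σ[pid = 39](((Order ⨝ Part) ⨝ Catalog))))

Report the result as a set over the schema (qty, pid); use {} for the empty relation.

{(13, 39), (17, 39), (20, 39), (23, 39), (24, 39), (29, 39), (3, 39)}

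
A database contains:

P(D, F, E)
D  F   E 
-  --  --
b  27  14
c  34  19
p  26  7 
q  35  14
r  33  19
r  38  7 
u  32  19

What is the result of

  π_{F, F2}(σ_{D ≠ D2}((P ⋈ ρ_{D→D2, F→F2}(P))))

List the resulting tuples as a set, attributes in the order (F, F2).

{(26, 38), (27, 35), (32, 33), (32, 34), (33, 32), (33, 34), (34, 32), (34, 33), (35, 27), (38, 26)}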